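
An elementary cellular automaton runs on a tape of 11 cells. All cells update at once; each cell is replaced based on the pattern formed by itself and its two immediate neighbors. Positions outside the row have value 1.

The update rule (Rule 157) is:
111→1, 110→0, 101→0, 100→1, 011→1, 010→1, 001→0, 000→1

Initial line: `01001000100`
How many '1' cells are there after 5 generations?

6

generation 1: 01101110110
generation 2: 01001100100
generation 3: 01101010110
generation 4: 01001010100
generation 5: 01101010110
count of 1: 6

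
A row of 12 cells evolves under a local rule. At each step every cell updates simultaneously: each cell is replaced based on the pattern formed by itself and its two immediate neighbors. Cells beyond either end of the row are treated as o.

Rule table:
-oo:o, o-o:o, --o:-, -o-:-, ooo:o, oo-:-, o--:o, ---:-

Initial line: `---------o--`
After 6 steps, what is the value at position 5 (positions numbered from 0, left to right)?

o

o---------o-
-o---------o
o-o--------o
-o-o-------o
o-o-o------o
-o-o-o-----o
position 5 holds o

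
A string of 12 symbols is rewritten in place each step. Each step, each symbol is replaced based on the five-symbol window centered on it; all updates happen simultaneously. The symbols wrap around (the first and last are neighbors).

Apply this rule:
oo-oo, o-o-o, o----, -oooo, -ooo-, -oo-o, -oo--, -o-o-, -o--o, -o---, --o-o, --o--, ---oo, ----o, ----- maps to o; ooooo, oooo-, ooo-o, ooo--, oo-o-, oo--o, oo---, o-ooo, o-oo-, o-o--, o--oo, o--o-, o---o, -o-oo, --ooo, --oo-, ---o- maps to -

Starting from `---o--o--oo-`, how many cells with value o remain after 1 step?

oo-oo-oo--o-
count of o: 7

7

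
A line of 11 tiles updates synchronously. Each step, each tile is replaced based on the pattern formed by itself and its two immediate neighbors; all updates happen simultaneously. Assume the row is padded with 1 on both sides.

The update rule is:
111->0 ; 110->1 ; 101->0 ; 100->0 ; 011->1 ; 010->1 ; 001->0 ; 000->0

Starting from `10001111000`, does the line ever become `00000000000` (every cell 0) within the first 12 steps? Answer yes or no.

no

step 1: 10001001000
step 2: 10001001000  (fixed point — unchanged through step 12)
step 12 is 10001001000, still not uniform 0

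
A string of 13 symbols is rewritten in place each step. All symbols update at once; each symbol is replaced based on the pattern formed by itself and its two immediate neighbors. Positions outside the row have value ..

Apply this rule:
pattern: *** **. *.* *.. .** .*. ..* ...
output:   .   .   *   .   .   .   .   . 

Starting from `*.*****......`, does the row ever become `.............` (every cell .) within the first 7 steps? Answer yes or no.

.*...........
.............
all cells are . at step 2

yes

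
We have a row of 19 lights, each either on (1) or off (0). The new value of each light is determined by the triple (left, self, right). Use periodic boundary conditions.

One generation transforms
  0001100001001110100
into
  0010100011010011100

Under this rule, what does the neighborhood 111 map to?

0

At position 13 the neighborhood is 111; the next row has 0 there.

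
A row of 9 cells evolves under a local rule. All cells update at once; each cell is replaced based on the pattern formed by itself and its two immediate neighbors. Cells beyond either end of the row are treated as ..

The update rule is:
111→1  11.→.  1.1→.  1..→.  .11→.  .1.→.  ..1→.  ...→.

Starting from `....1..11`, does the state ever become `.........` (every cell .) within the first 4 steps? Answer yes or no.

yes

step 1: .........
all cells are . at step 1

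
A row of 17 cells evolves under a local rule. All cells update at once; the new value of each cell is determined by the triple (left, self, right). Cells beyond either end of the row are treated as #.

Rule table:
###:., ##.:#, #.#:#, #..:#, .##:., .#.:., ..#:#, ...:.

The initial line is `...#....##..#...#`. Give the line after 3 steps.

.##.#.##.##.##.#.

#.#.#..#.###.#.#.
##.#.##.#..##.#.#
.##.#.##.##.##.#.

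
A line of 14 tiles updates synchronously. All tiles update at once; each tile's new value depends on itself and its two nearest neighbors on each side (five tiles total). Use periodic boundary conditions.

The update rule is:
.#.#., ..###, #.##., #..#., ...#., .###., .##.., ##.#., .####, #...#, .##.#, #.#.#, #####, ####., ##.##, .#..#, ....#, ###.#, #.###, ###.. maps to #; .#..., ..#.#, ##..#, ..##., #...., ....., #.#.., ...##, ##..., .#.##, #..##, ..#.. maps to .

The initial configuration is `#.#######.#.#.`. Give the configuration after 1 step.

#.############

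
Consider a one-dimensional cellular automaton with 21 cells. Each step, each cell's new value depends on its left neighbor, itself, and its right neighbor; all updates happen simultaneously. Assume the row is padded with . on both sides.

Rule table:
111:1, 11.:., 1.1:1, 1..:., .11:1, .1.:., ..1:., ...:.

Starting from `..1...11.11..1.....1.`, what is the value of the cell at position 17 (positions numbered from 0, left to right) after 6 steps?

.

step 1: ......1.11...........
step 2: .......11............
step 3: .......1.............
step 4: .....................
step 5: .....................  (fixed point — unchanged through step 6)
position 17 holds .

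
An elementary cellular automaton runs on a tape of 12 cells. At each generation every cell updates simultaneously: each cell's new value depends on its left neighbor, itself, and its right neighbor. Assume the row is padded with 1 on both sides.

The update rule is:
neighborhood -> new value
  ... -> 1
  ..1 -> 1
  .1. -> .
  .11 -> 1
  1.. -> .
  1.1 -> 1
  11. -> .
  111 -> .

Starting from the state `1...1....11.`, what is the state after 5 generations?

.111..11..11

..11..1111.1
.11..11...11
11..11..111.
...11..11..1
.111..11..11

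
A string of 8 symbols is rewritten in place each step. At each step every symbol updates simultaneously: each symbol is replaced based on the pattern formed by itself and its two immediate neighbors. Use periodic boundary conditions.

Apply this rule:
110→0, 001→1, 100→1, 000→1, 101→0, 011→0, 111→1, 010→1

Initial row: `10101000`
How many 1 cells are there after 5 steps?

6

10101111
00100111
11111010
01110010
10101111
count of 1: 6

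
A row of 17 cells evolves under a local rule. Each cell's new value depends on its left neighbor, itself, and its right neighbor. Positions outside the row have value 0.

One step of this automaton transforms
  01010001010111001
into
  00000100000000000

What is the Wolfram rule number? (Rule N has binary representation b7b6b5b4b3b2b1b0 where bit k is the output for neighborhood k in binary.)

position 12: 111 → 0  (bit 7 = 0)
position 13: 110 → 0  (bit 6 = 0)
position 2: 101 → 0  (bit 5 = 0)
position 4: 100 → 0  (bit 4 = 0)
position 11: 011 → 0  (bit 3 = 0)
position 1: 010 → 0  (bit 2 = 0)
position 0: 001 → 0  (bit 1 = 0)
position 5: 000 → 1  (bit 0 = 1)
bits b7..b0 = 00000001 = 1

1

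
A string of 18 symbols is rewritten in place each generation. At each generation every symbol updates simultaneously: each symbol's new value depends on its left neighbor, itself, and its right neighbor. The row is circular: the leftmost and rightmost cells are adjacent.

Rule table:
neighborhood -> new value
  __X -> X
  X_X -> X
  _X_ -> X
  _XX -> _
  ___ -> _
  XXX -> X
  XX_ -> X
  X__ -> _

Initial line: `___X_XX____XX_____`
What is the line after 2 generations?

__XXX_X___X_X_____
_X_XXXX__XXXX_____

_X_XXXX__XXXX_____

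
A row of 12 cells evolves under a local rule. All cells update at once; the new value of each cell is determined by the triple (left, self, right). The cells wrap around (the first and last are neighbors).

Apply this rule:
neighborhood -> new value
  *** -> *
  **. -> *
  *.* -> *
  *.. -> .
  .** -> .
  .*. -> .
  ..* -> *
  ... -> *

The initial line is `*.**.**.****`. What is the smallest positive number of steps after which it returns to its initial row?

**.**.**.***
***.**.**.**
****.**.**.*
*****.**.**.
.*****.**.**
*.*****.**.*
**.*****.**.
.**.*****.**
*.**.*****.*
**.**.*****.
.**.**.*****
*.**.**.****

12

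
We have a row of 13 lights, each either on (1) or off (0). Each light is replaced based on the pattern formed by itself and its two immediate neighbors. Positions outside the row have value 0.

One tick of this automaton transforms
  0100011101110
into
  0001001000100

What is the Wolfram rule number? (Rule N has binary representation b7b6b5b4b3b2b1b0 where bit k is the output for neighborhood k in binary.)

position 6: 111 → 1  (bit 7 = 1)
position 7: 110 → 0  (bit 6 = 0)
position 8: 101 → 0  (bit 5 = 0)
position 2: 100 → 0  (bit 4 = 0)
position 5: 011 → 0  (bit 3 = 0)
position 1: 010 → 0  (bit 2 = 0)
position 0: 001 → 0  (bit 1 = 0)
position 3: 000 → 1  (bit 0 = 1)
bits b7..b0 = 10000001 = 129

129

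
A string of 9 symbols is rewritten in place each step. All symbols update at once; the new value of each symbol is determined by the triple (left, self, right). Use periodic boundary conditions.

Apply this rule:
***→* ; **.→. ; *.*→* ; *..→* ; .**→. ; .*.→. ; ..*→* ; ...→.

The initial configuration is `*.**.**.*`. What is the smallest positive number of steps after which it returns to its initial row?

step 1: .*..*..*.
step 2: *.**.**.*

2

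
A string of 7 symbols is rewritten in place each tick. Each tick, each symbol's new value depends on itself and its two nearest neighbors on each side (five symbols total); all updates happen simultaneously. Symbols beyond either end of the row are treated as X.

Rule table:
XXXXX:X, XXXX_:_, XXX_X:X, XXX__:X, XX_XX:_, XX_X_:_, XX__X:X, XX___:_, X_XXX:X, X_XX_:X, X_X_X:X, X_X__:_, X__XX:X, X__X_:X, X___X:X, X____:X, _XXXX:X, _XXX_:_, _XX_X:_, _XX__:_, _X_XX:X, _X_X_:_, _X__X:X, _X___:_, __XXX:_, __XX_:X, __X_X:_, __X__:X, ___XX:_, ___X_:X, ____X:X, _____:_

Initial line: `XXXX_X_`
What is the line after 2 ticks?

tick 1: XX_X_XX
tick 2: _X_XXXX

_X_XXXX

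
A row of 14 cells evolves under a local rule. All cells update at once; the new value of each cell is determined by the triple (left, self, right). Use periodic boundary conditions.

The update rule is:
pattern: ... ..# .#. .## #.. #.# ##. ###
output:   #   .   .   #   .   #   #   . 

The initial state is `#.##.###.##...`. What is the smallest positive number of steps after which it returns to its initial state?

step 1: .#####.####.#.
step 2: .#...###..##..
step 3: ...#.#.#..##.#
step 4: .#..#.#...###.
step 5: .....#..#.#.#.
step 6: ####.....#.#..
step 7: #..#.###..#...
step 8: ....##.#....#.
step 9: ###.###..##...
step 10: #.###.#..##.#.
step 11: .##.##...###.#
step 12: ######.#.#.##.
step 13: #....##.#.####
step 14: #.##.###.##...

14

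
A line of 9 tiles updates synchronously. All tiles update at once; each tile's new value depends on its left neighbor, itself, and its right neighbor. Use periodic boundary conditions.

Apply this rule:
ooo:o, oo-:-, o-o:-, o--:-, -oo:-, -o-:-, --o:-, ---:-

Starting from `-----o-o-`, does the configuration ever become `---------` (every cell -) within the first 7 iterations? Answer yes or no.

yes

---------
all cells are - at iteration 1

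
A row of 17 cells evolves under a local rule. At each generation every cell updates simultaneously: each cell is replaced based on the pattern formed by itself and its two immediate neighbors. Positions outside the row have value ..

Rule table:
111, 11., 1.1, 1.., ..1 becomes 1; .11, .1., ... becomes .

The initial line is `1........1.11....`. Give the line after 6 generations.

.1......1.1.11...
1.1....1.1.1.11..
.1.1..1.1.1.1.11.
1.1.11.1.1.1.1.11
.1.1.11.1.1.1.1.1
1.1.1.11.1.1.1.1.

1.1.1.11.1.1.1.1.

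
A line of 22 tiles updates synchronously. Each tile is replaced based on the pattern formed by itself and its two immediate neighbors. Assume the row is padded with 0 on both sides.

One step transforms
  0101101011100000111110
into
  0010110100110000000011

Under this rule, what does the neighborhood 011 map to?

At position 3 the neighborhood is 011; the next row has 0 there.

0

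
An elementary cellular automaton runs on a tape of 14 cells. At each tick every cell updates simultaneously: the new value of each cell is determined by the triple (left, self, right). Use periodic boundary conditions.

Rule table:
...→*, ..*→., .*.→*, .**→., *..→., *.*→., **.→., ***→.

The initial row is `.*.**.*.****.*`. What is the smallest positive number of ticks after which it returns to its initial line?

tick 1: .*....*......*
tick 2: .*.**.*.****.*

2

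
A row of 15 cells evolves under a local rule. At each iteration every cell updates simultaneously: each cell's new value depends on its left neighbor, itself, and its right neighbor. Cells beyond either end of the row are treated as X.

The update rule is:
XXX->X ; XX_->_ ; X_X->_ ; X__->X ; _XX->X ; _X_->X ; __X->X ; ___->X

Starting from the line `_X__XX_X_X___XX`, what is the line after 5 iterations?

_X_XX__XXXXXXXX

iteration 1: _XXXX__X_XXXXXX
iteration 2: _XXX_XXX_XXXXXX
iteration 3: _XX__XX__XXXXXX
iteration 4: _X_XXX_XXXXXXXX
iteration 5: _X_XX__XXXXXXXX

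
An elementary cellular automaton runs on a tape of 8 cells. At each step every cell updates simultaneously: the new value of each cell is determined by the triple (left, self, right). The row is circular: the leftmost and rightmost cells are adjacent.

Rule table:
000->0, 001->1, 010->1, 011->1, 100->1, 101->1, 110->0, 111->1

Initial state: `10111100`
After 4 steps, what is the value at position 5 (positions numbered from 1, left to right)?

1

step 1: 11111011
step 2: 11110111
step 3: 11101111
step 4: 11011111
position 5 holds 1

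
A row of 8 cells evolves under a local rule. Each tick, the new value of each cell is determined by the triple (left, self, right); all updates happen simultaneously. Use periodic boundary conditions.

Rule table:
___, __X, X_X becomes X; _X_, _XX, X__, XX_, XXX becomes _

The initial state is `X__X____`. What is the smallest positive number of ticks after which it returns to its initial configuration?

16

__X__XXX
_X__X___
X__X__XX
__X__X__
XX__X__X
___X__X_
XXX__X__
____X__X
_XXX__X_
X____X__
__XXX__X
_X____X_
X__XXX__
__X____X
_X__XXX_
X__X____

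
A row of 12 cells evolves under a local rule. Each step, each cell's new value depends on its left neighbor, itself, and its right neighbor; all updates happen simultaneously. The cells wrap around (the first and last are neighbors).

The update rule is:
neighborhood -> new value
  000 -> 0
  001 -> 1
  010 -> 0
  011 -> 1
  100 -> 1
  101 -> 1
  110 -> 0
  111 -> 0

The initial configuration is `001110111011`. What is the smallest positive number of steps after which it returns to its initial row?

111001100110
100111011101
011100110011
110011101110
101110011001
011001110111
110111001100
101100111011
011011100110
110110011101
001101110011
111011001110
100110111001
011101100111
110011011100
101110110011
011001101110
110111011001
001100110111
111011101100
100110011011
011101110110
110011001101
001110111011

24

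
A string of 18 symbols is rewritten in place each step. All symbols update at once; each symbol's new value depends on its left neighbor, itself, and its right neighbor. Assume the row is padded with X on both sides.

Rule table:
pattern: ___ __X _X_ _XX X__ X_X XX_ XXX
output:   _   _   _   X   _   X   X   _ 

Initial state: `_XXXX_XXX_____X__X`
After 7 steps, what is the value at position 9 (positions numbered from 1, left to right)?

step 1: XX__XXX_X________X
step 2: _X__X_XX_________X
step 3: X____XXX_________X
step 4: X____X_X_________X
step 5: X_____X__________X
step 6: X________________X
step 7: X________________X
position 9 holds _

_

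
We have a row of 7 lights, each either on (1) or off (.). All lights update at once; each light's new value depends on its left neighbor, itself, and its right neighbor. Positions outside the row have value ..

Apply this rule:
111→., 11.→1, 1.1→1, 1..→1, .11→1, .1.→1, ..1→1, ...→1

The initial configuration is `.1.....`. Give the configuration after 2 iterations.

1111111
1.....1

1.....1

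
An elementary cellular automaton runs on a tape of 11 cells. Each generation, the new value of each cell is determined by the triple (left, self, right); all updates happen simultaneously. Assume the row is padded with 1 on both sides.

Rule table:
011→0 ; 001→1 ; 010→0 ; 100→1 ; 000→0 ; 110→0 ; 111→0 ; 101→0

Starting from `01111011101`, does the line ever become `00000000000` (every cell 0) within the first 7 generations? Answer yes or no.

yes

00000000000
all cells are 0 at generation 1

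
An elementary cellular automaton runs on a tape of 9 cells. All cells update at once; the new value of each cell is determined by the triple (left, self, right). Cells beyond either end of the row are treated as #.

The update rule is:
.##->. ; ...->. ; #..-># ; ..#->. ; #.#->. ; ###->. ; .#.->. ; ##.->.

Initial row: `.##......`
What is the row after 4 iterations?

...#.....
#...#....
.#...#...
..#...#..

..#...#..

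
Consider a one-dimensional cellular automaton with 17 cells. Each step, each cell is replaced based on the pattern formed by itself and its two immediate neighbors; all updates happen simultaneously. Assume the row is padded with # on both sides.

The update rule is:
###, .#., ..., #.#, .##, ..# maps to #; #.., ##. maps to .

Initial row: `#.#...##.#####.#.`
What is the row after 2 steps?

.##.###.#####.###
##.###.#####.####

##.###.#####.####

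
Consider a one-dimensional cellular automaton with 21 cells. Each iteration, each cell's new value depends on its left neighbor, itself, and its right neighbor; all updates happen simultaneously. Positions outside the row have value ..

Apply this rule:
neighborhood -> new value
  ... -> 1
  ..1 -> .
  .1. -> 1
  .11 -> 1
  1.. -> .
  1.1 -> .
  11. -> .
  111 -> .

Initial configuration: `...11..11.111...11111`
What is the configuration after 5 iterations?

11.1...1..1...1.1....
1..1.1.1..1.1.1.1.111
1..1.1.1..1.1.1.1.1..
1..1.1.1..1.1.1.1.1.1
1..1.1.1..1.1.1.1.1.1

1..1.1.1..1.1.1.1.1.1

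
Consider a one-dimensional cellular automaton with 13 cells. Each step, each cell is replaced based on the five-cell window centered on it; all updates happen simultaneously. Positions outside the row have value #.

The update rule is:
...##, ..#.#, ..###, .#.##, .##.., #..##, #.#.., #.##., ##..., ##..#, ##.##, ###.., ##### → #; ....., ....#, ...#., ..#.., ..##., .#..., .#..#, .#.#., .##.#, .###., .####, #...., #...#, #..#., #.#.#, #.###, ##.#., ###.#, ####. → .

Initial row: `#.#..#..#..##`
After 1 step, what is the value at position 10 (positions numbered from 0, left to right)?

#

..#.......##.
position 10 holds #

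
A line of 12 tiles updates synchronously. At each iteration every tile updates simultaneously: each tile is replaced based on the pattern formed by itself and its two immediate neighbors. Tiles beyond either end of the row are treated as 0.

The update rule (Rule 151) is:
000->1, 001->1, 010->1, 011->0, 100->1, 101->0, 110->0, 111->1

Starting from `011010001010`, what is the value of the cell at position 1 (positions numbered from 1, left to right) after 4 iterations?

1

100011111011
111101110000
011000101111
100111100110
position 1 holds 1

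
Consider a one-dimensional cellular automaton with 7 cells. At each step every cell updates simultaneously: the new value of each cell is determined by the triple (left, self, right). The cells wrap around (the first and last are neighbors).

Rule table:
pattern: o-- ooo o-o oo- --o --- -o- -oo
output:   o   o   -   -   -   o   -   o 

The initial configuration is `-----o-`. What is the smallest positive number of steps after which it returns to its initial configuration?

step 1: oooo--o
step 2: ooo-o-o
step 3: oo----o
step 4: o-ooo-o
step 5: --oo--o
step 6: o-o-o--
step 7: -----o-

7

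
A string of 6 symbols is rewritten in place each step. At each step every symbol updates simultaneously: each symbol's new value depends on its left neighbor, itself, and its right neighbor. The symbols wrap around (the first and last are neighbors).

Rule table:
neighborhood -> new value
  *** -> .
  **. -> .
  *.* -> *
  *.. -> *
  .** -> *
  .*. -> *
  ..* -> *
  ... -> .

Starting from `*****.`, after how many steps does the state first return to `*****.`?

*....*
.*..**
*****.

3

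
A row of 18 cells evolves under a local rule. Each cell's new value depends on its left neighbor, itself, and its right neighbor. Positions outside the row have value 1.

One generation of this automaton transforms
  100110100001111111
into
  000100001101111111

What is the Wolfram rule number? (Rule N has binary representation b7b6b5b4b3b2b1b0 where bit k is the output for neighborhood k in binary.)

position 12: 111 → 1  (bit 7 = 1)
position 0: 110 → 0  (bit 6 = 0)
position 5: 101 → 0  (bit 5 = 0)
position 1: 100 → 0  (bit 4 = 0)
position 3: 011 → 1  (bit 3 = 1)
position 6: 010 → 0  (bit 2 = 0)
position 2: 001 → 0  (bit 1 = 0)
position 8: 000 → 1  (bit 0 = 1)
bits b7..b0 = 10001001 = 137

137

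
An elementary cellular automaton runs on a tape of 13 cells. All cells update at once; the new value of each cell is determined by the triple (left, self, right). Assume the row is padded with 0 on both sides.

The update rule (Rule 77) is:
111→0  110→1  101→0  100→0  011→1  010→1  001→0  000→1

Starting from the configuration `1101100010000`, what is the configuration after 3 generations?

1101101010111
1101101010101
1101101010101

1101101010101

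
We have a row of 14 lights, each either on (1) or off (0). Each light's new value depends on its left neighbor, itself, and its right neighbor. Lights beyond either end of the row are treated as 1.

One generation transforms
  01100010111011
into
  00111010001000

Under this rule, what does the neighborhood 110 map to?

At position 2 the neighborhood is 110; the next row has 1 there.

1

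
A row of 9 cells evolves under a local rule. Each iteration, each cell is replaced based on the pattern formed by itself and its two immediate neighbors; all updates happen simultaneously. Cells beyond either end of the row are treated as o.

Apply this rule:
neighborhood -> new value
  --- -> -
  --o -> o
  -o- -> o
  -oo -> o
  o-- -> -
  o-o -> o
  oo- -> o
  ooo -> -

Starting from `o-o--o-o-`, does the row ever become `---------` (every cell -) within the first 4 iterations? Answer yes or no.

iteration 1: ooo-ooooo
iteration 2: --ooo----
iteration 3: -oo-o---o
iteration 4: ooooo--oo
iteration 4 is ooooo--oo, still not uniform -

no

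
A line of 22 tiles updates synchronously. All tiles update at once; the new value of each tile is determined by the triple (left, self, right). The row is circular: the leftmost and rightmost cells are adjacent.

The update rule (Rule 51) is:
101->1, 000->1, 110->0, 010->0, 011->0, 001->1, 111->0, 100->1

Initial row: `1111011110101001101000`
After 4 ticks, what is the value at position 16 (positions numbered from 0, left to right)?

1

0000100001010110010111
1111011110101001101000  (repeats tick 0; period 2)
tick 4: 1111011110101001101000
position 16 holds 1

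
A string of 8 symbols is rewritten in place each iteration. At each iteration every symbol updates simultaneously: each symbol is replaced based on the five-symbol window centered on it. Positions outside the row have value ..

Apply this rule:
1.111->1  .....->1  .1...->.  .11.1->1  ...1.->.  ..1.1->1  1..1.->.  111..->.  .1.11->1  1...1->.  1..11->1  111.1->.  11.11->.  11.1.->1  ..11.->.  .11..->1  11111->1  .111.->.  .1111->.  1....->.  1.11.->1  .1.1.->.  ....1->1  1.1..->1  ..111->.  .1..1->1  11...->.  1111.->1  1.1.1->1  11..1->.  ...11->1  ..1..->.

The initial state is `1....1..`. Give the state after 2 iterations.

...1....
11....11

11....11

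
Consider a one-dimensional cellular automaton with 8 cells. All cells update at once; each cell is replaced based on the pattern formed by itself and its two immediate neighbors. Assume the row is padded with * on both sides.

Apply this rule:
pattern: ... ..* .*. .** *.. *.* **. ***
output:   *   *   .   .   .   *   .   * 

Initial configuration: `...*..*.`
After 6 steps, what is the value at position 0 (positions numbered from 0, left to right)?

.**..*.*
*...*.*.
..**.*.*
.*..*.*.
*..*.*.*
..*.*.*.
position 0 holds .

.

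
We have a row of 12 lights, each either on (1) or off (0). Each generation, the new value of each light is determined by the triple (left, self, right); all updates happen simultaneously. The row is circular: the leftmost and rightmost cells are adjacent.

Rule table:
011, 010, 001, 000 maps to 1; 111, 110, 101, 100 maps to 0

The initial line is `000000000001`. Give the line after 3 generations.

generation 1: 011111111111
generation 2: 010000000000
generation 3: 110111111111

110111111111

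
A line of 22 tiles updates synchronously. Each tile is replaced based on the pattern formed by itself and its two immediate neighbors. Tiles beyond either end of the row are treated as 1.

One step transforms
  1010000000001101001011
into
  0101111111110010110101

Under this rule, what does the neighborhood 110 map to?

0

At position 0 the neighborhood is 110; the next row has 0 there.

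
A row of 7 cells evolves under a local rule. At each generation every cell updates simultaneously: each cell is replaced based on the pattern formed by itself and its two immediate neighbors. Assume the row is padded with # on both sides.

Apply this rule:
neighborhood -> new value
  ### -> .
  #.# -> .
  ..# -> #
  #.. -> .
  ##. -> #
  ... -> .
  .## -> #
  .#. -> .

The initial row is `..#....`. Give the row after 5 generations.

generation 1: .#....#
generation 2: .....##
generation 3: ....##.
generation 4: ...###.
generation 5: ..##.#.

..##.#.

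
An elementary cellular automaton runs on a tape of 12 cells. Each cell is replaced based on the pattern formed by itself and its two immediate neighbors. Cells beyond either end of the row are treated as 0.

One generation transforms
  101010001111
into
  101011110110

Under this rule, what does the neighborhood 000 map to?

1

At position 6 the neighborhood is 000; the next row has 1 there.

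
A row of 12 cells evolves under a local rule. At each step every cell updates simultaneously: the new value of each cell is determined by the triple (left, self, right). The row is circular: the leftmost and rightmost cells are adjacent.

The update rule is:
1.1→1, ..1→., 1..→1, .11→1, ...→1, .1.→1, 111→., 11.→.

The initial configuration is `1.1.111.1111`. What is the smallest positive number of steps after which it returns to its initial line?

.1111..11...
.1...1.1.111
1111.11111..
1...11....1.
111.1.111.11
...1111..11.
11.1...1.1.1
..1111.11111
1.1...11....
11111.1.111.
1....1111..1
.111.1...1.1
11..1111.111
..1.1...11..
1.11111.1.11
.11....1111.
.1.111.1...1
1111..1111.1
....1.1...11
111.11111.1.
1..11....111
.1.1.111.1..
.11111..1111
11....1.1...
1.111.11111.
111..11....1
...1.1.111.1
11.11111..11
..11....1.1.
1.1.111.1111

30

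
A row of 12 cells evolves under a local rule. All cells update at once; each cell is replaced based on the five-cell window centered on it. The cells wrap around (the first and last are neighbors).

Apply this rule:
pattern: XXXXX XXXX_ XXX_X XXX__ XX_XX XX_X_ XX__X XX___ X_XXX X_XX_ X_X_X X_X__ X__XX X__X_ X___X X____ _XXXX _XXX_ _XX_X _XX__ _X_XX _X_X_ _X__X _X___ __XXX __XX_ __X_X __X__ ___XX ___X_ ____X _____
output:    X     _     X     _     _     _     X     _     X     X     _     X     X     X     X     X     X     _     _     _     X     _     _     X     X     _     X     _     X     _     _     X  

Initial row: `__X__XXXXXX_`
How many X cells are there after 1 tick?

X___XXXXX___
count of X: 6

6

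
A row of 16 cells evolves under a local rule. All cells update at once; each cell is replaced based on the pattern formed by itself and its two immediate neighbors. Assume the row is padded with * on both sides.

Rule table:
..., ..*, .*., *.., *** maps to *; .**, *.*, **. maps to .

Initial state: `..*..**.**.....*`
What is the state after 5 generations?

*...*..*..**.**.

generation 1: *****.....*****.
generation 2: ****.*****.***..
generation 3: ***...***...*.**
generation 4: **.***.*.****..*
generation 5: *...*..*..**.**.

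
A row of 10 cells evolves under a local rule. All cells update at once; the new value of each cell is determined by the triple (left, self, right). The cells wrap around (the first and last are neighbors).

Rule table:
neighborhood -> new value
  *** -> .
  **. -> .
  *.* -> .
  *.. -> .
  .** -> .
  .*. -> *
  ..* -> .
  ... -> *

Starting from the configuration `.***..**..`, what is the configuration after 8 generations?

.........*
.*******.*
.........*  (repeats generation 1; period 2)
generation 8: .*******.*

.*******.*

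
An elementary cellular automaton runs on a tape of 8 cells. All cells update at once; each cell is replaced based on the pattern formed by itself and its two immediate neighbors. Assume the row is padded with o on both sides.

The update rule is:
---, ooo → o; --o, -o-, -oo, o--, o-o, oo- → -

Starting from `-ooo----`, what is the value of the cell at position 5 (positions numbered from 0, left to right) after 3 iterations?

--o--oo-
--------
-oooooo-
position 5 holds o

o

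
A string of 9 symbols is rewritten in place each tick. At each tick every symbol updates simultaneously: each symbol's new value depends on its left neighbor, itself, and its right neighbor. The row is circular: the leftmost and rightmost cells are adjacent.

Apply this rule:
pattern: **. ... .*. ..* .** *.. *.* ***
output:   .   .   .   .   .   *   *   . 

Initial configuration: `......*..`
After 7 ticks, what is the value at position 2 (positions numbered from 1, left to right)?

.

.......*.
........*
*........
.*.......
..*......
...*.....
....*....
position 2 holds .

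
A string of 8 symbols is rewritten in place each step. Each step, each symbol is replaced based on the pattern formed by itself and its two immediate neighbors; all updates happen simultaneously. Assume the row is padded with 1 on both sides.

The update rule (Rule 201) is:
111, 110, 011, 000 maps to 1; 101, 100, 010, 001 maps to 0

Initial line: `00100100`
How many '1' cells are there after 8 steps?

6

00000000
01111110
01111110  (fixed point — unchanged through step 8)
count of 1: 6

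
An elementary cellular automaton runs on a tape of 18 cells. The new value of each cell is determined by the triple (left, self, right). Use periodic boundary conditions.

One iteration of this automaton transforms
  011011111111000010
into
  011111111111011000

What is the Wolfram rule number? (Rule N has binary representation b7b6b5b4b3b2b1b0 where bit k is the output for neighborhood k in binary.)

233

position 5: 111 → 1  (bit 7 = 1)
position 2: 110 → 1  (bit 6 = 1)
position 3: 101 → 1  (bit 5 = 1)
position 12: 100 → 0  (bit 4 = 0)
position 1: 011 → 1  (bit 3 = 1)
position 16: 010 → 0  (bit 2 = 0)
position 0: 001 → 0  (bit 1 = 0)
position 13: 000 → 1  (bit 0 = 1)
bits b7..b0 = 11101001 = 233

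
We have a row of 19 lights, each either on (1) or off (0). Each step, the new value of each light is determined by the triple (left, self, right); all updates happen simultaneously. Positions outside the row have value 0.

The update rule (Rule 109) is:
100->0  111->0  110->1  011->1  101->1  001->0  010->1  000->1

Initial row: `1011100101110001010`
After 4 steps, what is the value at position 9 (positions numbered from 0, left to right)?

1

1110100111010101110
1011100101111111010
1110100111000001110
1011100101011101010
position 9 holds 1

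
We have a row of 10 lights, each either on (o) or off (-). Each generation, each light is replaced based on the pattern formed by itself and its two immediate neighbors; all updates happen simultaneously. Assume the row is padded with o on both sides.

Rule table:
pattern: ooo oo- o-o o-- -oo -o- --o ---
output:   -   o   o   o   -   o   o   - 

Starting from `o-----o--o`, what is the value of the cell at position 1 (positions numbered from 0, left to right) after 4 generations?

o

generation 1: oo---oooo-
generation 2: -oo-o---oo
generation 3: o-oooo-o--
generation 4: oo---ooooo
position 1 holds o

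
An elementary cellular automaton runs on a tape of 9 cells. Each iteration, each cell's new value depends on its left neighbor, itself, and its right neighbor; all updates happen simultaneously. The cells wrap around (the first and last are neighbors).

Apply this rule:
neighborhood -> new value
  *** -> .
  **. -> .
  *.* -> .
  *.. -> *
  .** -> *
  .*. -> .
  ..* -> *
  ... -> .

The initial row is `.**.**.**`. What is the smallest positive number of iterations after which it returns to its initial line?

6

.*..*..*.
*.**.**.*
..*..*..*
**.**.**.
*..*..*..
.**.**.**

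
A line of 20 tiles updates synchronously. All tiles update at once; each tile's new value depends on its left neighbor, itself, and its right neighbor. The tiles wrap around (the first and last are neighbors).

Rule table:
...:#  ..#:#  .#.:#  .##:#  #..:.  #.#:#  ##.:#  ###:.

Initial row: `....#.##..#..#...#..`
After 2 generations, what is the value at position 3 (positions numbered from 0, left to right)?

########.##.##.###.#
.......#########.###
position 3 holds .

.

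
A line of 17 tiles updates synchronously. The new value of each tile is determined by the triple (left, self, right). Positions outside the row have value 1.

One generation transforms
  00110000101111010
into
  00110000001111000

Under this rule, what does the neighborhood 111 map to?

At position 11 the neighborhood is 111; the next row has 1 there.

1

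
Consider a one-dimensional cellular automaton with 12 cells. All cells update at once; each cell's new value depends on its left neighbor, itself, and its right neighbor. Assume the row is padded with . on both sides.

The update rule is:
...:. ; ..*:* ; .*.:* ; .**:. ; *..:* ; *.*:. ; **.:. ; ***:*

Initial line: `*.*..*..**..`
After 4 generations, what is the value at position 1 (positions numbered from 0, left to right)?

*.******..*.
*..****.****
***.**...**.
.*....*.*..*
position 1 holds *

*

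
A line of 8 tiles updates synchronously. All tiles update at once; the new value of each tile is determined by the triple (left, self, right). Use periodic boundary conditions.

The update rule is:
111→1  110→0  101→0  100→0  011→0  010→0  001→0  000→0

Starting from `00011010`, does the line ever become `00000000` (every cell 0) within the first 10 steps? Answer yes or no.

step 1: 00000000
all cells are 0 at step 1

yes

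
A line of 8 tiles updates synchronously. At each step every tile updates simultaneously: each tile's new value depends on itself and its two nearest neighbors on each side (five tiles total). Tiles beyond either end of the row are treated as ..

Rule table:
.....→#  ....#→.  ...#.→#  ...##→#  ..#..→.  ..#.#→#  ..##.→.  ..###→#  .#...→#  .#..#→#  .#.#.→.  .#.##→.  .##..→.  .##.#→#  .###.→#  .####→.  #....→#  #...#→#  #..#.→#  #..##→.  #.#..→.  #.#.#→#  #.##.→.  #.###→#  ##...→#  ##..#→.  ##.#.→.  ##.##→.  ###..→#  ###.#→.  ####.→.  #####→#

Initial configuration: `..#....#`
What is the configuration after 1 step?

.#.##.#.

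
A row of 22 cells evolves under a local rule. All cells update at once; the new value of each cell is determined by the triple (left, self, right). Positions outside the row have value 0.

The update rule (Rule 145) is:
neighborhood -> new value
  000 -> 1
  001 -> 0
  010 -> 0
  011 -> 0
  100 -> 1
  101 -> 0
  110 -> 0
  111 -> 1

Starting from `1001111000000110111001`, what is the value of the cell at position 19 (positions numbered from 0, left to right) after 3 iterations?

0

iteration 1: 0100110111110000010100
iteration 2: 0010000011101111000011
iteration 3: 1001111001000110111000
position 19 holds 0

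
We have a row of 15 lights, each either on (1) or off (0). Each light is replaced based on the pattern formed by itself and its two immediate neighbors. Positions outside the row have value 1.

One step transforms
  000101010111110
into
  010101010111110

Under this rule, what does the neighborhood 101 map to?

0

At position 4 the neighborhood is 101; the next row has 0 there.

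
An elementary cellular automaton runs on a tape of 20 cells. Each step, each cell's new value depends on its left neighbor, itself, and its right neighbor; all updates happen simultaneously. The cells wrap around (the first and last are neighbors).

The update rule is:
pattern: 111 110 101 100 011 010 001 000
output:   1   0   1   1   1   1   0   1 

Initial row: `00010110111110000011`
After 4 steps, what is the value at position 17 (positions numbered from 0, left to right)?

1

11011101111101111010
10111011111011110111
01110111110111101111
11101111101111011110
position 17 holds 1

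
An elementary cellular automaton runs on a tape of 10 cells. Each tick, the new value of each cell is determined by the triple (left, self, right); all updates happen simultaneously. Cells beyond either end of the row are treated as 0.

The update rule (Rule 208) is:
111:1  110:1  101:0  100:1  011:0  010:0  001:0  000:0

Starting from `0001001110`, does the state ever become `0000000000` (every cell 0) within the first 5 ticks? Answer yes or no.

no

0000100111
0000010011
0000001001
0000000100
0000000010
tick 5 is 0000000010, still not uniform 0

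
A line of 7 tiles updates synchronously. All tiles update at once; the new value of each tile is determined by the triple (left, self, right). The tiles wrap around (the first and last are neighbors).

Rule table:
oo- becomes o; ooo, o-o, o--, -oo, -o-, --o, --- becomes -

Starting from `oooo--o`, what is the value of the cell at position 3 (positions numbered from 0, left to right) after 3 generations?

generation 1: ---o---
generation 2: -------
generation 3: -------
position 3 holds -

-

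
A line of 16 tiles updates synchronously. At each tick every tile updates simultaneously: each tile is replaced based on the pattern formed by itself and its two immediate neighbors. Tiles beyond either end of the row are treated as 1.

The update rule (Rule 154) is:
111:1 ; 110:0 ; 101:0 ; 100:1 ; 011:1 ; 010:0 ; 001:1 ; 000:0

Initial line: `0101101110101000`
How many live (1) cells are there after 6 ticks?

10

0001001100000101
1010111010001001
0000110001010111
1001101010000111
0111000001001111
0110100010111111
count of 1: 10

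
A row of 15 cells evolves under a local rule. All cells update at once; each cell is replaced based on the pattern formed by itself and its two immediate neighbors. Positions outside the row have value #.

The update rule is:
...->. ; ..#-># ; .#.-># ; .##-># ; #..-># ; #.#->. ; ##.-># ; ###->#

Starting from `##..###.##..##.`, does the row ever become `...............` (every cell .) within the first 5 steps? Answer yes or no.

#######.######.
#######.######.  (fixed point — unchanged through step 5)
step 5 is #######.######., still not uniform .

no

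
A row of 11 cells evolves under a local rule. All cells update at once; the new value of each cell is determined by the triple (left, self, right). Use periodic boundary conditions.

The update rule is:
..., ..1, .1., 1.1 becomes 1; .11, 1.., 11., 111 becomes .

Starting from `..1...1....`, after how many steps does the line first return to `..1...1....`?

22

111.111.111
...1...1...
1111.111.11
....1...1..
11111.111.1
.....1...1.
111111.111.
......1...1
.111111.111
1......1...
1.111111.11
.1......1..
11.111111.1
..1......1.
111.111111.
...1......1
.111.111111
1...1......
1.111.11111
.1...1.....
11.111.1111
..1...1....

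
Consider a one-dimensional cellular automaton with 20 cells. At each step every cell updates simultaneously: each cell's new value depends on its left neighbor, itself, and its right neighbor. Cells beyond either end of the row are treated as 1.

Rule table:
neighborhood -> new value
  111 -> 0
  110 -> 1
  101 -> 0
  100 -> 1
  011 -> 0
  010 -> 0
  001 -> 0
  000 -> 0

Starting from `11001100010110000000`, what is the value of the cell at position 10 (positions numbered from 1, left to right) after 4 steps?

01100110000011000000
00110011000001100000
10011001100000110000
11001100110000011000
position 10 holds 1

1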